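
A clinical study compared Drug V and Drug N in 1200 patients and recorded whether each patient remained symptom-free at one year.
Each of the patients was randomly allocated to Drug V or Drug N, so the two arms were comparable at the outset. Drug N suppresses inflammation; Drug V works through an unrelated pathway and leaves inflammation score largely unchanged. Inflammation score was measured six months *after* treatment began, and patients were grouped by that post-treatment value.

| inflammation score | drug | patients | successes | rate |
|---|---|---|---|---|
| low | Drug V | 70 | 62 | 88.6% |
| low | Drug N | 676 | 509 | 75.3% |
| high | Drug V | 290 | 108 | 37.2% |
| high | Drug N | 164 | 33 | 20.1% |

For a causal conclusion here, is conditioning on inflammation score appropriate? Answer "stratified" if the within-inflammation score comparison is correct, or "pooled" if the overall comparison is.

pooled

Drug V is higher inside every inflammation score stratum but Drug N is higher in aggregate. Whether to stratify depends on how inflammation score relates to the drug.
Inflammation score lies on the pathway drug → inflammation score → outcome, so adjusting for it blocks the indirect effect. For the total causal effect of drug, use the unadjusted pooled rates.
Pooled: Drug V 47.2% vs Drug N 64.5%; Drug N is higher overall.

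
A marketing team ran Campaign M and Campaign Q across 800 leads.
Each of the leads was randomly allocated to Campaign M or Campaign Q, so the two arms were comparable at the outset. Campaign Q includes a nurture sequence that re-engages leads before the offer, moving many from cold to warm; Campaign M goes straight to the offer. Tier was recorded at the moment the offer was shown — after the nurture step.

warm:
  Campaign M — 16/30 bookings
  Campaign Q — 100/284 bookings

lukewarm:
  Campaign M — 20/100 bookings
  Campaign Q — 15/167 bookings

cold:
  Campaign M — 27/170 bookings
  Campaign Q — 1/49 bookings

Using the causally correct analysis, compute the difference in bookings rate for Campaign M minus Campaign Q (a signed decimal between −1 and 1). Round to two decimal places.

Because the campaign influences engagement tier, engagement tier is a post-treatment mediator, not a confounder. Stratifying on it would bias the estimate; the causal effect is the crude pooled difference.
The causal difference is the pooled difference: 0.210 − 0.232 = -0.022.

-0.02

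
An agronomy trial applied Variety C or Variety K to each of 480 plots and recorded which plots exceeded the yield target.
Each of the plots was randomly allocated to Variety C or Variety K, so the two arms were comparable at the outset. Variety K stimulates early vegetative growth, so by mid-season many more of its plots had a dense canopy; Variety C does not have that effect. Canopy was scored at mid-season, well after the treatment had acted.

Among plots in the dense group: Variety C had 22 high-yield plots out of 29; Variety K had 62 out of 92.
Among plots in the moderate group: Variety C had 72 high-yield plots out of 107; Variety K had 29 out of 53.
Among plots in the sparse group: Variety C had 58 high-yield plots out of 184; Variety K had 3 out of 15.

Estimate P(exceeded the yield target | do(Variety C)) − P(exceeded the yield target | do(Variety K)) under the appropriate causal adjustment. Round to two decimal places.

-0.11

Because the variety influences mid-season canopy, mid-season canopy is a post-treatment mediator, not a confounder. Stratifying on it would bias the estimate; the causal effect is the crude pooled difference.
The causal difference is the pooled difference: 0.475 − 0.588 = -0.113.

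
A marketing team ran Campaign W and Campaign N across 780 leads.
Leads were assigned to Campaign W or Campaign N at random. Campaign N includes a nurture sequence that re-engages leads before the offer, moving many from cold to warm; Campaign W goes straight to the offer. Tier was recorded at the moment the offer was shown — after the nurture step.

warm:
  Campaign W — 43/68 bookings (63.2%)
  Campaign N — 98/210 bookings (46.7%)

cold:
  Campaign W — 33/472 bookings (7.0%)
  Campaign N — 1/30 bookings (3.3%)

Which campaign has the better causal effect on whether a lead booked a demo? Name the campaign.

Campaign N

The engagement tier-specific comparison favours Campaign W throughout, but the pooled figures favour Campaign N. The question is whether to condition on engagement tier.
Engagement tier lies on the pathway campaign → engagement tier → outcome, so adjusting for it blocks the indirect effect. For the total causal effect of campaign, use the unadjusted pooled rates.
Pooled: Campaign W 14.1% vs Campaign N 41.2%; Campaign N is higher overall.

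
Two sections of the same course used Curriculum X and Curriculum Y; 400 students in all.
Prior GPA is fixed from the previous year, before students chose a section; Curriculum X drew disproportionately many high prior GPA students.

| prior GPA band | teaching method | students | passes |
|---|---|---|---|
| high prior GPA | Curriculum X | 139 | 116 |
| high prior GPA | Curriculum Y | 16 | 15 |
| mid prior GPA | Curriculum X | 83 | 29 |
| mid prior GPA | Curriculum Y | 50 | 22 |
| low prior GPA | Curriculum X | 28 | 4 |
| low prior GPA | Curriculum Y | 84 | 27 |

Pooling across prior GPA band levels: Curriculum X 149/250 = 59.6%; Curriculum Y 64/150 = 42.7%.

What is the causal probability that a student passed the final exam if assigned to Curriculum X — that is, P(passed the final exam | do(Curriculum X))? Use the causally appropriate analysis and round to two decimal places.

0.48

Prior GPA band is set before the teaching method has any effect — it is not caused by the teaching method — and it independently drives the outcome. That makes it a confounder, so the causal comparison is within prior GPA band levels.
Standardising Curriculum X to the population prior GPA band mix: 0.388·116/139 + 0.333·29/83 + 0.280·4/28 = 0.480.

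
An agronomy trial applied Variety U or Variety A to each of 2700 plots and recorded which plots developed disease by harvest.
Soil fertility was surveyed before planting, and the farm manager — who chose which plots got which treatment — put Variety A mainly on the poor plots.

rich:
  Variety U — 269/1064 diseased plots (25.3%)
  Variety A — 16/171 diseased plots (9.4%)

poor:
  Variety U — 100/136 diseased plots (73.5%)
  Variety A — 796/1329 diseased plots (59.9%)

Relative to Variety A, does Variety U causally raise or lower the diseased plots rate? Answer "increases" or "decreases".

Soil fertility is set before the variety has any effect — it is not caused by the variety — and it independently drives the outcome. That makes it a confounder, so the causal comparison is within soil fertility levels.
Within each level — rich: 25.3% vs 9.4%; poor: 73.5% vs 59.9% — Variety A is lower every time.

increases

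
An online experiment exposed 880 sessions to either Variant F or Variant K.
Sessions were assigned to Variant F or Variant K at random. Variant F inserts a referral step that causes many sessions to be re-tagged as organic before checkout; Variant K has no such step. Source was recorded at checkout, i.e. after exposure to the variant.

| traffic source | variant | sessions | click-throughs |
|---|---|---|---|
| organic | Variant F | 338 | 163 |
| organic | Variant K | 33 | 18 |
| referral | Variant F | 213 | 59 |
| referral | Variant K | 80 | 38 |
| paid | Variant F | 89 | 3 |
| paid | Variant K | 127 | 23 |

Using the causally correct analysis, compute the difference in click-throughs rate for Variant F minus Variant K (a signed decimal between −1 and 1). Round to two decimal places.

+0.02

Traffic source here is a post-treatment variable shaped by the variant; conditioning on it would introduce bias rather than remove it. The overall comparison is the causal one.
The causal difference is the pooled difference: 0.352 − 0.329 = +0.022.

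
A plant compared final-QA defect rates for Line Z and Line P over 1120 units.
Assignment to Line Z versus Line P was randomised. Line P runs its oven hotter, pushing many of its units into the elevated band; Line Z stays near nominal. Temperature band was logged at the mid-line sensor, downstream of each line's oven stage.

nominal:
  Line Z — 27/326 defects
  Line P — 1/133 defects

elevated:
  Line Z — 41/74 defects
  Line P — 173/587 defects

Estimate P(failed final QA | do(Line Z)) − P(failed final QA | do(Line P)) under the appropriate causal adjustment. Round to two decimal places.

Within every in-process temperature band level Line P has the lower rate, yet pooled Line Z does — Simpson's reversal.
The distribution of in-process temperature band is itself part of what the line does — it is an intermediate outcome. Holding it fixed would remove that part of the effect; the total effect is the pooled difference.
The causal difference is the pooled difference: 0.170 − 0.242 = -0.072.

-0.07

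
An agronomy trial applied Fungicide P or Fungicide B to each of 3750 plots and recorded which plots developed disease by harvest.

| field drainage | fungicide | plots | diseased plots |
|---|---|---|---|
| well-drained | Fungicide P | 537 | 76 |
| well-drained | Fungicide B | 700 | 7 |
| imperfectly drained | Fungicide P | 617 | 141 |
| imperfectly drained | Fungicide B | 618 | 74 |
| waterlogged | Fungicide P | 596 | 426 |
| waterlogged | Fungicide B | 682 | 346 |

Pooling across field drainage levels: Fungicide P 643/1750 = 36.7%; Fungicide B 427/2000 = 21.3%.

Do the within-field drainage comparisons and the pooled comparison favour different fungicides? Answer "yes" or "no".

no

Within each field drainage level (well-drained 14.2% vs 1.0%; imperfectly drained 22.9% vs 12.0%; waterlogged 71.5% vs 50.7%), Fungicide B has the lower rate every time. Pooled: 36.7% vs 21.3% — Fungicide B has the lower rate overall. They agree.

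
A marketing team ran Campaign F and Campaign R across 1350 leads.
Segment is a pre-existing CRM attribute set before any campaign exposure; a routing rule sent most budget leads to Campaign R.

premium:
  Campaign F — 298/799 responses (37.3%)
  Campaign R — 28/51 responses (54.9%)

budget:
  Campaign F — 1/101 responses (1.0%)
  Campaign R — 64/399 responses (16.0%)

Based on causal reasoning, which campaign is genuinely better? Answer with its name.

Campaign R

Customer segment is set before the campaign has any effect — it is not caused by the campaign — and it independently drives the outcome. That makes it a confounder, so the causal comparison is within customer segment levels.
Within each level — premium: 37.3% vs 54.9%; budget: 1.0% vs 16.0% — Campaign R is higher every time.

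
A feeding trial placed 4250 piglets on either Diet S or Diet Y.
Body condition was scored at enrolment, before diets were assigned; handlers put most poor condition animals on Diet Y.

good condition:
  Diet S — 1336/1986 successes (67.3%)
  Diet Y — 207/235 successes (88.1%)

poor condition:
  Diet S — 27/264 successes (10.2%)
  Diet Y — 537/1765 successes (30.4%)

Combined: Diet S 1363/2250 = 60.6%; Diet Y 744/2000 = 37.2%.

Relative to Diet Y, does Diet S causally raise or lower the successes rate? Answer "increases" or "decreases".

Starting body condition differs across diets for reasons unrelated to any effect of the diet itself, and it separately predicts the outcome — a classic confounder. We must compare within starting body condition levels.
Within each level — good condition: 67.3% vs 88.1%; poor condition: 10.2% vs 30.4% — Diet Y is higher every time.

decreases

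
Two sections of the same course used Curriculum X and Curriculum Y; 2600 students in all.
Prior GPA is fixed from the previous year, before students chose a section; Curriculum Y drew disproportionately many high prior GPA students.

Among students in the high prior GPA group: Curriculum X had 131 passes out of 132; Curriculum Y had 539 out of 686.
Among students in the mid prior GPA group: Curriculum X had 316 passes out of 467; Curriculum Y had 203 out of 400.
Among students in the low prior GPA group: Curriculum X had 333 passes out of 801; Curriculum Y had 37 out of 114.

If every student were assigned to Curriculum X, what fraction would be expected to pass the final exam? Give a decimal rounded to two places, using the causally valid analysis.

Within every prior GPA band level Curriculum X has the higher rate, yet pooled Curriculum Y does — Simpson's reversal.
Here prior GPA band is a common cause — it drives both which teaching method a case falls under and the outcome. The crude comparison mixes populations; the stratum-specific rates are the causally relevant ones.
Standardising Curriculum X to the population prior GPA band mix: 0.315·131/132 + 0.333·316/467 + 0.352·333/801 = 0.684.

0.68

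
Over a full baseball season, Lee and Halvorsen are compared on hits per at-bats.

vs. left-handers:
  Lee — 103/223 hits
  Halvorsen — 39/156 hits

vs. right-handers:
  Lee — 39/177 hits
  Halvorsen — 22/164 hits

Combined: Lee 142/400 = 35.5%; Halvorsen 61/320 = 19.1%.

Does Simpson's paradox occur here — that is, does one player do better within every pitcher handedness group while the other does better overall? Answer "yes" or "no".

Within each pitcher handedness level (vs. left-handers 46.2% vs 25.0%; vs. right-handers 22.0% vs 13.4%), Lee has the higher rate every time. Pooled: 35.5% vs 19.1% — Lee has the higher rate overall. They agree.

no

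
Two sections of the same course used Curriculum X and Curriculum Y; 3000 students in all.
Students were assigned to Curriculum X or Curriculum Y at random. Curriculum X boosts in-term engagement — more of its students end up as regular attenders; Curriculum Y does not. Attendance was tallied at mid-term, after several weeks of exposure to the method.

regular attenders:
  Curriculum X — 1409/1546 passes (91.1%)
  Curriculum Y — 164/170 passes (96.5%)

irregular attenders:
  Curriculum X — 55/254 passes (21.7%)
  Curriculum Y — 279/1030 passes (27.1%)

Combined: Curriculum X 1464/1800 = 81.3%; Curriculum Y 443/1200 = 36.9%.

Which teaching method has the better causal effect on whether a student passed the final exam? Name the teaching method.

Curriculum X

The stratified and pooled comparisons disagree (Curriculum Y wins within each mid-term attendance; Curriculum X wins overall), so the answer turns on the causal role of mid-term attendance.
Mid-term attendance lies on the pathway teaching method → mid-term attendance → outcome, so adjusting for it blocks the indirect effect. For the total causal effect of teaching method, use the unadjusted pooled rates.
Pooled: Curriculum X 81.3% vs Curriculum Y 36.9%; Curriculum X is higher overall.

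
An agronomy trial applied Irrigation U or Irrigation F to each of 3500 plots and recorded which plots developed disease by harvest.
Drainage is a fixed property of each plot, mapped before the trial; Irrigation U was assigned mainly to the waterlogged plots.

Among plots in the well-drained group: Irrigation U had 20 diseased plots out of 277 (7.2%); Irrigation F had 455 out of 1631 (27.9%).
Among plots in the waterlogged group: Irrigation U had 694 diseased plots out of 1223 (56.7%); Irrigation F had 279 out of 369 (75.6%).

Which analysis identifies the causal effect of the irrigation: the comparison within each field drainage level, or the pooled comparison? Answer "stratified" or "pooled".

stratified

Within every field drainage level Irrigation U has the lower rate, yet pooled Irrigation F does — Simpson's reversal.
Here field drainage is a common cause — it drives both which irrigation a case falls under and the outcome. The crude comparison mixes populations; the stratum-specific rates are the causally relevant ones.
Within each level — well-drained: 7.2% vs 27.9%; waterlogged: 56.7% vs 75.6% — Irrigation U is lower every time.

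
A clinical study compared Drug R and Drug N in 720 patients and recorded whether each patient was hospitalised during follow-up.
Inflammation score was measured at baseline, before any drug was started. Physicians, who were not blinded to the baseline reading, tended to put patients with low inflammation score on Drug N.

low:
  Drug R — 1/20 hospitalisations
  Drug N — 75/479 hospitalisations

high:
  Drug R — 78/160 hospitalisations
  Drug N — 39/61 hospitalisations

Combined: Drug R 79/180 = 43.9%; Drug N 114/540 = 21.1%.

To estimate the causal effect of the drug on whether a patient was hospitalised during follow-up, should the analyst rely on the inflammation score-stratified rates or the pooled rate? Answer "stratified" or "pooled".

stratified

Inflammation score satisfies the back-door criterion: it is not a descendant of the drug, and it blocks the spurious path from drug to outcome. Adjusting for it (i.e., using the within-inflammation score rates) gives the causal effect.
Within each level — low: 5.0% vs 15.7%; high: 48.8% vs 63.9% — Drug R is lower every time.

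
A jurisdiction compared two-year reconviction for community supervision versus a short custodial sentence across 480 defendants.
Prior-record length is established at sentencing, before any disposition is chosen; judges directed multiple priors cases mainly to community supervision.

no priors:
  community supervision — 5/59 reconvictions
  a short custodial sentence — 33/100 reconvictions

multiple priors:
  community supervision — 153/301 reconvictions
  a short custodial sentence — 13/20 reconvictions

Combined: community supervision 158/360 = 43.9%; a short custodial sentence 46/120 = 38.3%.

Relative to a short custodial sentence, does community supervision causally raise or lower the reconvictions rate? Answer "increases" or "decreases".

decreases

The imbalance in prior-record length arose from how defendants were allocated, not from anything the disposition did; and prior-record length independently affects the outcome. The pooled gap is confounded — condition on prior-record length.
Within each level — no priors: 8.5% vs 33.0%; multiple priors: 50.8% vs 65.0% — community supervision is lower every time.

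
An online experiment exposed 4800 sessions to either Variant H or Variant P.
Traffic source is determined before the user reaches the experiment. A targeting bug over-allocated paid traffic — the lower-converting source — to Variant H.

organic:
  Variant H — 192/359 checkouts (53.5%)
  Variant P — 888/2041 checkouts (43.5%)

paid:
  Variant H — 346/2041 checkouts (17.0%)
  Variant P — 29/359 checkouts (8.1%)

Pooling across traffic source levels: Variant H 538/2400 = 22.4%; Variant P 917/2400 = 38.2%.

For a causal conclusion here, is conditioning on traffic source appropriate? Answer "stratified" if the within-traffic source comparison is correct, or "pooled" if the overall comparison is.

Traffic source differs across variants for reasons unrelated to any effect of the variant itself, and it separately predicts the outcome — a classic confounder. We must compare within traffic source levels.
Within each level — organic: 53.5% vs 43.5%; paid: 17.0% vs 8.1% — Variant H is higher every time.

stratified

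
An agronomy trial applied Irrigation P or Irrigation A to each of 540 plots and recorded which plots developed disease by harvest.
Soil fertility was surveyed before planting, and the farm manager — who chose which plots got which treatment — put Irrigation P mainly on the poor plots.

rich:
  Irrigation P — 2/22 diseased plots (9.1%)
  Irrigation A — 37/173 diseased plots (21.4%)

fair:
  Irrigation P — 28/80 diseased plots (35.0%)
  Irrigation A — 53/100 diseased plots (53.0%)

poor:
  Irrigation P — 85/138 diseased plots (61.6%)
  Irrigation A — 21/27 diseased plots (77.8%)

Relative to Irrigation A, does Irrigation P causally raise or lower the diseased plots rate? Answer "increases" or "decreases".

decreases

Here soil fertility is a common cause — it drives both which irrigation a case falls under and the outcome. The crude comparison mixes populations; the stratum-specific rates are the causally relevant ones.
Within each level — rich: 9.1% vs 21.4%; fair: 35.0% vs 53.0%; poor: 61.6% vs 77.8% — Irrigation P is lower every time.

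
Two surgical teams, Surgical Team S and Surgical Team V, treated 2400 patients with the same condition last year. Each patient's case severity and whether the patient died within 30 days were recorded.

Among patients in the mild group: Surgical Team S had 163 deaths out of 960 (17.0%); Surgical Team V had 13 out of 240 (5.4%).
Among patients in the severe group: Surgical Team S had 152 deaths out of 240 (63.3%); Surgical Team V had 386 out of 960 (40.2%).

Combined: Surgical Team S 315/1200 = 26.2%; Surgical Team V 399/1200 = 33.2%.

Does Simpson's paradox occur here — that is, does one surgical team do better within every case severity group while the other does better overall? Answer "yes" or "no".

Within each case severity level (mild 17.0% vs 5.4%; severe 63.3% vs 40.2%), Surgical Team V has the lower rate every time. Pooled: 26.2% vs 33.2% — Surgical Team S has the lower rate overall. The two comparisons disagree.

yes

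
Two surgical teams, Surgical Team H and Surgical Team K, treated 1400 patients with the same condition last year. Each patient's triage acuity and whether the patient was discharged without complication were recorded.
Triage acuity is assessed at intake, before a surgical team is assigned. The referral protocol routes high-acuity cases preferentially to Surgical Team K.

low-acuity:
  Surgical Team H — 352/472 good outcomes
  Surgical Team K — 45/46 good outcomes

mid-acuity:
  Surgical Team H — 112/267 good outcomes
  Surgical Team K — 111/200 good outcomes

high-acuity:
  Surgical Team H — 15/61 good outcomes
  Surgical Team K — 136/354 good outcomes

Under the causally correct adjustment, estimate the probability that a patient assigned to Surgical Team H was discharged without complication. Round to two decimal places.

The stratified and pooled comparisons disagree (Surgical Team K wins within each triage acuity; Surgical Team H wins overall), so the answer turns on the causal role of triage acuity.
Nothing the surgical team does changes triage acuity; the imbalance is an allocation artefact. With triage acuity also predicting the outcome, the pooled figure is confounded, and the within-stratum comparison is the causal one.
Standardising Surgical Team H to the population triage acuity mix: 0.370·352/472 + 0.334·112/267 + 0.296·15/61 = 0.489.

0.49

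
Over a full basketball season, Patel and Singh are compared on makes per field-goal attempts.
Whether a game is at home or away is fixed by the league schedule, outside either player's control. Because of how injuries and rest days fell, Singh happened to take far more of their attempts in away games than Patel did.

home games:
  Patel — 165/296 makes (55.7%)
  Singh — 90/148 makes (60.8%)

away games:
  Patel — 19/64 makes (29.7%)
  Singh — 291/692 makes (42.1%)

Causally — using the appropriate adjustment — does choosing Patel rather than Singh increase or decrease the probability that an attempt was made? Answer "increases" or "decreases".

The stratified and pooled comparisons disagree (Singh wins within each game venue; Patel wins overall), so the answer turns on the causal role of game venue.
Game venue differs across players for reasons unrelated to any effect of the player itself, and it separately predicts the outcome — a classic confounder. We must compare within game venue levels.
Within each level — home games: 55.7% vs 60.8%; away games: 29.7% vs 42.1% — Singh is higher every time.

decreases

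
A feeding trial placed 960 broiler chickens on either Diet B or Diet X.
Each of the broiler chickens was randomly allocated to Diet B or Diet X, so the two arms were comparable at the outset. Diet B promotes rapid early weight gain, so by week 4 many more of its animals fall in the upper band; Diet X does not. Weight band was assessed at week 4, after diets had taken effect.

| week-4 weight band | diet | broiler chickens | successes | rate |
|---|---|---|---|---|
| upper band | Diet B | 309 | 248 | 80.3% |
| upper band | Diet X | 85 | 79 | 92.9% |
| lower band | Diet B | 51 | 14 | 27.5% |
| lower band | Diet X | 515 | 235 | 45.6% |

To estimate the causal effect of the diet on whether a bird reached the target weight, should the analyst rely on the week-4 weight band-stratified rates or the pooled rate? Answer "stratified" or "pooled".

Diet X is higher inside every week-4 weight band stratum but Diet B is higher in aggregate. Whether to stratify depends on how week-4 weight band relates to the diet.
Week-4 weight band here is a post-treatment variable shaped by the diet; conditioning on it would introduce bias rather than remove it. The overall comparison is the causal one.
Pooled: Diet B 72.8% vs Diet X 52.3%; Diet B is higher overall.

pooled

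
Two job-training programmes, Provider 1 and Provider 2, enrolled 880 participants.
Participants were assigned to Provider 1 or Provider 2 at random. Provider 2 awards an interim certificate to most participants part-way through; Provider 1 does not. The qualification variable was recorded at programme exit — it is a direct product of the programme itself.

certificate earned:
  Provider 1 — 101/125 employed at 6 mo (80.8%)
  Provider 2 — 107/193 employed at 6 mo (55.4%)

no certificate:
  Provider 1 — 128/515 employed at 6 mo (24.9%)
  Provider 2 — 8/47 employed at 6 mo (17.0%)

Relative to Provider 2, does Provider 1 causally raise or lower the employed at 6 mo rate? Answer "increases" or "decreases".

decreases

Within every qualification attained during the programme level Provider 1 has the higher rate, yet pooled Provider 2 does — Simpson's reversal.
Because the programme influences qualification attained during the programme, qualification attained during the programme is a post-treatment mediator, not a confounder. Stratifying on it would bias the estimate; the causal effect is the crude pooled difference.
Pooled: Provider 1 35.8% vs Provider 2 47.9%; Provider 2 is higher overall.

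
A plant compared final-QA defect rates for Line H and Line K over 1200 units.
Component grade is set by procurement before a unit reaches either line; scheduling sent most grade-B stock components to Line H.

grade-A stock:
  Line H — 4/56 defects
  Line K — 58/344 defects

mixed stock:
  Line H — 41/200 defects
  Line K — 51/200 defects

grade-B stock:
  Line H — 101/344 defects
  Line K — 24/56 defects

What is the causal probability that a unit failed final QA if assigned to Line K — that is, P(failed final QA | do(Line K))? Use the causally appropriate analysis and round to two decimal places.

Within every component grade level Line H has the lower rate, yet pooled Line K does — Simpson's reversal.
Component grade satisfies the back-door criterion: it is not a descendant of the line, and it blocks the spurious path from line to outcome. Adjusting for it (i.e., using the within-component grade rates) gives the causal effect.
Standardising Line K to the population component grade mix: 0.333·58/344 + 0.333·51/200 + 0.333·24/56 = 0.284.

0.28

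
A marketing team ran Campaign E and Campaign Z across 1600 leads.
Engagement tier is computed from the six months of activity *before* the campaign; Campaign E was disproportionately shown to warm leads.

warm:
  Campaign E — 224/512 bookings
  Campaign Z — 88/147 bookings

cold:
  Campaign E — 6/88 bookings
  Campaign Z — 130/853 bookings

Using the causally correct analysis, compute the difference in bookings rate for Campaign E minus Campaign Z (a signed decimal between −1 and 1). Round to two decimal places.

-0.12

Engagement tier satisfies the back-door criterion: it is not a descendant of the campaign, and it blocks the spurious path from campaign to outcome. Adjusting for it (i.e., using the within-engagement tier rates) gives the causal effect.
Adjusting over the population distribution of engagement tier: 0.412·(0.438−0.599) + 0.588·(0.068−0.152) = -0.116.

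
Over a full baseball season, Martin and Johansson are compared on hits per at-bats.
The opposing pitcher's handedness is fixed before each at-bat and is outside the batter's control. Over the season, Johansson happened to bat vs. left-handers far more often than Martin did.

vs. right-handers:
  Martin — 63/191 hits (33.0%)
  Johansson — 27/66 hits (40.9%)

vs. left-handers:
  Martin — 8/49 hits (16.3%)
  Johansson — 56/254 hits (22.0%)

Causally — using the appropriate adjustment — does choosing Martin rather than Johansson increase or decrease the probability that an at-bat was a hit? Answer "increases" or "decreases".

decreases

Pitcher handedness is set before the player has any effect — it is not caused by the player — and it independently drives the outcome. That makes it a confounder, so the causal comparison is within pitcher handedness levels.
Within each level — vs. right-handers: 33.0% vs 40.9%; vs. left-handers: 16.3% vs 22.0% — Johansson is higher every time.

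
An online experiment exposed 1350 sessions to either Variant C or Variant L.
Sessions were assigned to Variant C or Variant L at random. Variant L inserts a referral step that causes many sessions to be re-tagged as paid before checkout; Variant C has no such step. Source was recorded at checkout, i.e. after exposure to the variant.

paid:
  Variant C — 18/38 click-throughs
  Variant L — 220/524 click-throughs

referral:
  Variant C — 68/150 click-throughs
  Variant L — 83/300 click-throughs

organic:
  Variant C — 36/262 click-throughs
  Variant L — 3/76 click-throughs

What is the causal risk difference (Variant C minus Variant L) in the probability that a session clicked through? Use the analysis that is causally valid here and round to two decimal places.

-0.07

Within every traffic source level Variant C has the higher rate, yet pooled Variant L does — Simpson's reversal.
Traffic source lies on the pathway variant → traffic source → outcome, so adjusting for it blocks the indirect effect. For the total causal effect of variant, use the unadjusted pooled rates.
The causal difference is the pooled difference: 0.271 − 0.340 = -0.069.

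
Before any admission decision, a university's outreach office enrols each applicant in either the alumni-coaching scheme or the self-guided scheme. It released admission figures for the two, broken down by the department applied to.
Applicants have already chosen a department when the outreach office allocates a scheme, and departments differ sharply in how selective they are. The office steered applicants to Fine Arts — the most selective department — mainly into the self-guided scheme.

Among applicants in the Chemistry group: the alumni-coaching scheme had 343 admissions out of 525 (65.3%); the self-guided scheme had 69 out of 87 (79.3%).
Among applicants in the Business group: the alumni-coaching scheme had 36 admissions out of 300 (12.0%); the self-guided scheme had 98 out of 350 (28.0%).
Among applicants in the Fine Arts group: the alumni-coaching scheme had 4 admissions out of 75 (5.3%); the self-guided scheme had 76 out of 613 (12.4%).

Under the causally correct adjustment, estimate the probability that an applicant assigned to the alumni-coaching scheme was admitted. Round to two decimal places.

0.26

the self-guided scheme is higher inside every department stratum but the alumni-coaching scheme is higher in aggregate. Whether to stratify depends on how department relates to the outreach scheme.
Nothing the outreach scheme does changes department; the imbalance is an allocation artefact. With department also predicting the outcome, the pooled figure is confounded, and the within-stratum comparison is the causal one.
Standardising the alumni-coaching scheme to the population department mix: 0.314·343/525 + 0.333·36/300 + 0.353·4/75 = 0.264.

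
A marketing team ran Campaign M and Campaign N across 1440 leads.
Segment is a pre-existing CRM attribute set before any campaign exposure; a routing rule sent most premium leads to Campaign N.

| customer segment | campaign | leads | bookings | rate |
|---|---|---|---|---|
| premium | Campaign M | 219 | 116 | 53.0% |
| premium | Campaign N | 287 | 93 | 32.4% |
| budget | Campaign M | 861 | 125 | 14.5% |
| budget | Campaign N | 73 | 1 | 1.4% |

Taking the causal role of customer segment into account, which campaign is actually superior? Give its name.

Within every customer segment level Campaign M has the higher rate, yet pooled Campaign N does — Simpson's reversal.
Here customer segment is a common cause — it drives both which campaign a case falls under and the outcome. The crude comparison mixes populations; the stratum-specific rates are the causally relevant ones.
Within each level — premium: 53.0% vs 32.4%; budget: 14.5% vs 1.4% — Campaign M is higher every time.

Campaign M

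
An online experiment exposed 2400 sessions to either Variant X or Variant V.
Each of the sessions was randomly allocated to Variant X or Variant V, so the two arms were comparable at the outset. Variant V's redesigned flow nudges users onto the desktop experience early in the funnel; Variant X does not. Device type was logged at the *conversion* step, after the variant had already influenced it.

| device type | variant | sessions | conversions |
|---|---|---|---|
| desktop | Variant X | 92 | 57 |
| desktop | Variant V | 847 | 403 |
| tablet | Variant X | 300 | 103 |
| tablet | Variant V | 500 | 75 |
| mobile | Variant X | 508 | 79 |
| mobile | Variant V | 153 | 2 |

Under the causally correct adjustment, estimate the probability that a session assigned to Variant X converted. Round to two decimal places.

0.27

The stratified and pooled comparisons disagree (Variant X wins within each device type; Variant V wins overall), so the answer turns on the causal role of device type.
The distribution of device type is itself part of what the variant does — it is an intermediate outcome. Holding it fixed would remove that part of the effect; the total effect is the pooled difference.
So P(outcome | do(Variant X)) is just the pooled rate for Variant X: 239/900 = 0.266.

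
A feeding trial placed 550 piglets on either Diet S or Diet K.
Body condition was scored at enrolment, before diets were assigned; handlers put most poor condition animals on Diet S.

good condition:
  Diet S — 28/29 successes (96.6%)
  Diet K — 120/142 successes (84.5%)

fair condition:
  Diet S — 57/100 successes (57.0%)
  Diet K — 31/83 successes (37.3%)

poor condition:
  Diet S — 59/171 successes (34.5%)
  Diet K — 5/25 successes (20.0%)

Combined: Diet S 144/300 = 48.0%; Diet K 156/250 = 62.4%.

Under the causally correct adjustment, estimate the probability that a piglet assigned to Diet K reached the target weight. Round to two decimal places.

0.46

Here starting body condition is a common cause — it drives both which diet a case falls under and the outcome. The crude comparison mixes populations; the stratum-specific rates are the causally relevant ones.
Standardising Diet K to the population starting body condition mix: 0.311·120/142 + 0.333·31/83 + 0.356·5/25 = 0.458.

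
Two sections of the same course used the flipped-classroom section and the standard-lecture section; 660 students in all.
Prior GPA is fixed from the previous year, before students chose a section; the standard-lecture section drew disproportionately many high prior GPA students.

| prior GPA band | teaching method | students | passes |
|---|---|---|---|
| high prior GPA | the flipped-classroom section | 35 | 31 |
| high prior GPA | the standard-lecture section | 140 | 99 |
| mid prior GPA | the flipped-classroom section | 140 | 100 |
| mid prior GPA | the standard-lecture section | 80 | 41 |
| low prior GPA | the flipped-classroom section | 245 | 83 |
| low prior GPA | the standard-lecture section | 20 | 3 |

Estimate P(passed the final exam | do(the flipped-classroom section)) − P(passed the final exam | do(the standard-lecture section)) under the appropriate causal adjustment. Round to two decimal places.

+0.19

Prior GPA band satisfies the back-door criterion: it is not a descendant of the teaching method, and it blocks the spurious path from teaching method to outcome. Adjusting for it (i.e., using the within-prior GPA band rates) gives the causal effect.
Adjusting over the population distribution of prior GPA band: 0.265·(0.886−0.707) + 0.333·(0.714−0.512) + 0.402·(0.339−0.150) = +0.190.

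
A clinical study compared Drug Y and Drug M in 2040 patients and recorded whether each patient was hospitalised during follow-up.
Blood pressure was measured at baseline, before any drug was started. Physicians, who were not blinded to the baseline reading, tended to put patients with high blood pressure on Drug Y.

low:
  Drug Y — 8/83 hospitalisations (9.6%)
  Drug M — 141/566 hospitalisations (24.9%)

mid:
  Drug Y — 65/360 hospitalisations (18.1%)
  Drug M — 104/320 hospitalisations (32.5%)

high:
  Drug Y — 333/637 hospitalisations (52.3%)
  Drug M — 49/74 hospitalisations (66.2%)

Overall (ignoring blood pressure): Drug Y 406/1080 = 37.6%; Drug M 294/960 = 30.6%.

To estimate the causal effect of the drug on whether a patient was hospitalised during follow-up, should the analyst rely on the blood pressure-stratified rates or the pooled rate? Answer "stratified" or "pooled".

stratified

Blood pressure is set before the drug has any effect — it is not caused by the drug — and it independently drives the outcome. That makes it a confounder, so the causal comparison is within blood pressure levels.
Within each level — low: 9.6% vs 24.9%; mid: 18.1% vs 32.5%; high: 52.3% vs 66.2% — Drug Y is lower every time.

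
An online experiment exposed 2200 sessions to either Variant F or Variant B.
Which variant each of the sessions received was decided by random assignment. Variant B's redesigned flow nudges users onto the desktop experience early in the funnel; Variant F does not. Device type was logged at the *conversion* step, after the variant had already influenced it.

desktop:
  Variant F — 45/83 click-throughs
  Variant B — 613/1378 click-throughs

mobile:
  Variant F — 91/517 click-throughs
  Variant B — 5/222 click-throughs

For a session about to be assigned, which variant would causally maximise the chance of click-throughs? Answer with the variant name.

Stratifying would compare variants among sessions the variants themselves sorted into device type groups — a form of selection on an intermediate. The unconditioned pooled rates give the total causal effect.
Pooled: Variant F 22.7% vs Variant B 38.6%; Variant B is higher overall.

Variant B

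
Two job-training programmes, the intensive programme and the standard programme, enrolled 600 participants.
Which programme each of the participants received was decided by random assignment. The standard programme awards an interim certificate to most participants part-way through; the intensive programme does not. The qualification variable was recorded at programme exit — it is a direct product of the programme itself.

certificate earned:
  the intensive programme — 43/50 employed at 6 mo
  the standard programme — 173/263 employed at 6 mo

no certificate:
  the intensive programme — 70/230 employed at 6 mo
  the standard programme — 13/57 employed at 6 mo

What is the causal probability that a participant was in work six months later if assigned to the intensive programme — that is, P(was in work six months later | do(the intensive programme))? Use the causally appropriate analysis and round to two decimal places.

0.40

The stratified and pooled comparisons disagree (the intensive programme wins within each qualification attained during the programme; the standard programme wins overall), so the answer turns on the causal role of qualification attained during the programme.
Qualification attained during the programme here is a post-treatment variable shaped by the programme; conditioning on it would introduce bias rather than remove it. The overall comparison is the causal one.
So P(outcome | do(the intensive programme)) is just the pooled rate for the intensive programme: 113/280 = 0.404.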